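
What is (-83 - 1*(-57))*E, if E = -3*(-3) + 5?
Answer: -364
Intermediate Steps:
E = 14 (E = 9 + 5 = 14)
(-83 - 1*(-57))*E = (-83 - 1*(-57))*14 = (-83 + 57)*14 = -26*14 = -364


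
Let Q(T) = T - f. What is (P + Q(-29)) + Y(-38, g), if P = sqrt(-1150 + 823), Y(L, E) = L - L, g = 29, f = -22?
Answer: -7 + I*sqrt(327) ≈ -7.0 + 18.083*I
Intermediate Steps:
Q(T) = 22 + T (Q(T) = T - 1*(-22) = T + 22 = 22 + T)
Y(L, E) = 0
P = I*sqrt(327) (P = sqrt(-327) = I*sqrt(327) ≈ 18.083*I)
(P + Q(-29)) + Y(-38, g) = (I*sqrt(327) + (22 - 29)) + 0 = (I*sqrt(327) - 7) + 0 = (-7 + I*sqrt(327)) + 0 = -7 + I*sqrt(327)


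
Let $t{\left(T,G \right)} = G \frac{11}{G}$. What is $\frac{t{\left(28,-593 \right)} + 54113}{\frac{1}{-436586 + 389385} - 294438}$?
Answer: $- \frac{2554706924}{13897768039} \approx -0.18382$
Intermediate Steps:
$t{\left(T,G \right)} = 11$
$\frac{t{\left(28,-593 \right)} + 54113}{\frac{1}{-436586 + 389385} - 294438} = \frac{11 + 54113}{\frac{1}{-436586 + 389385} - 294438} = \frac{54124}{\frac{1}{-47201} - 294438} = \frac{54124}{- \frac{1}{47201} - 294438} = \frac{54124}{- \frac{13897768039}{47201}} = 54124 \left(- \frac{47201}{13897768039}\right) = - \frac{2554706924}{13897768039}$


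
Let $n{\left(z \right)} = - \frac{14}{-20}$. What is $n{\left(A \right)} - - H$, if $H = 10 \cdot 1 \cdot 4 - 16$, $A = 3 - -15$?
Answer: $\frac{247}{10} \approx 24.7$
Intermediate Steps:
$A = 18$ ($A = 3 + 15 = 18$)
$n{\left(z \right)} = \frac{7}{10}$ ($n{\left(z \right)} = \left(-14\right) \left(- \frac{1}{20}\right) = \frac{7}{10}$)
$H = 24$ ($H = 10 \cdot 4 - 16 = 40 - 16 = 24$)
$n{\left(A \right)} - - H = \frac{7}{10} - \left(-1\right) 24 = \frac{7}{10} - -24 = \frac{7}{10} + 24 = \frac{247}{10}$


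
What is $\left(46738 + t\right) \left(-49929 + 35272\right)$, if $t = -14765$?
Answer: $-468628261$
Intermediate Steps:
$\left(46738 + t\right) \left(-49929 + 35272\right) = \left(46738 - 14765\right) \left(-49929 + 35272\right) = 31973 \left(-14657\right) = -468628261$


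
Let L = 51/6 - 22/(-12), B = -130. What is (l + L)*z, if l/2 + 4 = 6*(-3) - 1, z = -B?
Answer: -13910/3 ≈ -4636.7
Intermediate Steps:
z = 130 (z = -1*(-130) = 130)
l = -46 (l = -8 + 2*(6*(-3) - 1) = -8 + 2*(-18 - 1) = -8 + 2*(-19) = -8 - 38 = -46)
L = 31/3 (L = 51*(1/6) - 22*(-1/12) = 17/2 + 11/6 = 31/3 ≈ 10.333)
(l + L)*z = (-46 + 31/3)*130 = -107/3*130 = -13910/3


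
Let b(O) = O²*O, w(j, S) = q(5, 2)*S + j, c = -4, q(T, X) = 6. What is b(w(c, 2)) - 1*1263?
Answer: -751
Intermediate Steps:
w(j, S) = j + 6*S (w(j, S) = 6*S + j = j + 6*S)
b(O) = O³
b(w(c, 2)) - 1*1263 = (-4 + 6*2)³ - 1*1263 = (-4 + 12)³ - 1263 = 8³ - 1263 = 512 - 1263 = -751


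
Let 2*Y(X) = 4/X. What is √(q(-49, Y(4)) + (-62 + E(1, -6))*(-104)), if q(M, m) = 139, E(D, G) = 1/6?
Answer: √59127/3 ≈ 81.053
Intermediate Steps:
Y(X) = 2/X (Y(X) = (4/X)/2 = 2/X)
E(D, G) = ⅙ (E(D, G) = 1*(⅙) = ⅙)
√(q(-49, Y(4)) + (-62 + E(1, -6))*(-104)) = √(139 + (-62 + ⅙)*(-104)) = √(139 - 371/6*(-104)) = √(139 + 19292/3) = √(19709/3) = √59127/3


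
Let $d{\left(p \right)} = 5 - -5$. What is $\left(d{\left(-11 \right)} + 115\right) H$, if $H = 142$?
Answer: $17750$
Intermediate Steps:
$d{\left(p \right)} = 10$ ($d{\left(p \right)} = 5 + 5 = 10$)
$\left(d{\left(-11 \right)} + 115\right) H = \left(10 + 115\right) 142 = 125 \cdot 142 = 17750$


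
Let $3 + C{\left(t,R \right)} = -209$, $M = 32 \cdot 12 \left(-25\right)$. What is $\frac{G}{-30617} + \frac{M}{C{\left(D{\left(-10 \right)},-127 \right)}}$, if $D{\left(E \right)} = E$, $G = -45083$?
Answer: $\frac{75870199}{1622701} \approx 46.755$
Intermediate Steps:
$M = -9600$ ($M = 384 \left(-25\right) = -9600$)
$C{\left(t,R \right)} = -212$ ($C{\left(t,R \right)} = -3 - 209 = -212$)
$\frac{G}{-30617} + \frac{M}{C{\left(D{\left(-10 \right)},-127 \right)}} = - \frac{45083}{-30617} - \frac{9600}{-212} = \left(-45083\right) \left(- \frac{1}{30617}\right) - - \frac{2400}{53} = \frac{45083}{30617} + \frac{2400}{53} = \frac{75870199}{1622701}$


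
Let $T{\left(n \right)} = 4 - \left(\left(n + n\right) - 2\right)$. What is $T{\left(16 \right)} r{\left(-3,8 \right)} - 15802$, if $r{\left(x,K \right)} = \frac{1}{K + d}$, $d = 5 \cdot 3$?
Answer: $- \frac{363472}{23} \approx -15803.0$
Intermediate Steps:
$d = 15$
$r{\left(x,K \right)} = \frac{1}{15 + K}$ ($r{\left(x,K \right)} = \frac{1}{K + 15} = \frac{1}{15 + K}$)
$T{\left(n \right)} = 6 - 2 n$ ($T{\left(n \right)} = 4 - \left(2 n - 2\right) = 4 - \left(-2 + 2 n\right) = 6 - 2 n$)
$T{\left(16 \right)} r{\left(-3,8 \right)} - 15802 = \frac{6 - 32}{15 + 8} - 15802 = \frac{6 - 32}{23} - 15802 = \left(-26\right) \frac{1}{23} - 15802 = - \frac{26}{23} - 15802 = - \frac{363472}{23}$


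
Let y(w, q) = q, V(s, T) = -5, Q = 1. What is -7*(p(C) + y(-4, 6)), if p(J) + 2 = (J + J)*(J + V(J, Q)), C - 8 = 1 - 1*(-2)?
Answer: -952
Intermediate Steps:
C = 11 (C = 8 + (1 - 1*(-2)) = 8 + (1 + 2) = 8 + 3 = 11)
p(J) = -2 + 2*J*(-5 + J) (p(J) = -2 + (J + J)*(J - 5) = -2 + (2*J)*(-5 + J) = -2 + 2*J*(-5 + J))
-7*(p(C) + y(-4, 6)) = -7*((-2 - 10*11 + 2*11²) + 6) = -7*((-2 - 110 + 2*121) + 6) = -7*((-2 - 110 + 242) + 6) = -7*(130 + 6) = -7*136 = -952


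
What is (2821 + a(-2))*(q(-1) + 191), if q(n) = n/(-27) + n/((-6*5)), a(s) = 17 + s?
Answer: 73153202/135 ≈ 5.4188e+5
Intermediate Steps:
q(n) = -19*n/270 (q(n) = n*(-1/27) + n/(-30) = -n/27 + n*(-1/30) = -n/27 - n/30 = -19*n/270)
(2821 + a(-2))*(q(-1) + 191) = (2821 + (17 - 2))*(-19/270*(-1) + 191) = (2821 + 15)*(19/270 + 191) = 2836*(51589/270) = 73153202/135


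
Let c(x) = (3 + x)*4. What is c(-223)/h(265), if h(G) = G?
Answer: -176/53 ≈ -3.3208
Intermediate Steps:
c(x) = 12 + 4*x
c(-223)/h(265) = (12 + 4*(-223))/265 = (12 - 892)*(1/265) = -880*1/265 = -176/53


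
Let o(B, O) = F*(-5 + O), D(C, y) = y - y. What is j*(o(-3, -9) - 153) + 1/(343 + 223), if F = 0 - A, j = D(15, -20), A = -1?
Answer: 1/566 ≈ 0.0017668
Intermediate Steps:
D(C, y) = 0
j = 0
F = 1 (F = 0 - 1*(-1) = 0 + 1 = 1)
o(B, O) = -5 + O (o(B, O) = 1*(-5 + O) = -5 + O)
j*(o(-3, -9) - 153) + 1/(343 + 223) = 0*((-5 - 9) - 153) + 1/(343 + 223) = 0*(-14 - 153) + 1/566 = 0*(-167) + 1/566 = 0 + 1/566 = 1/566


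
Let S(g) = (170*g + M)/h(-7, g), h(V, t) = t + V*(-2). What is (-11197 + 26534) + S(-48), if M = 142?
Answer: 264738/17 ≈ 15573.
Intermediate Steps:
h(V, t) = t - 2*V
S(g) = (142 + 170*g)/(14 + g) (S(g) = (170*g + 142)/(g - 2*(-7)) = (142 + 170*g)/(g + 14) = (142 + 170*g)/(14 + g))
(-11197 + 26534) + S(-48) = (-11197 + 26534) + 2*(71 + 85*(-48))/(14 - 48) = 15337 + 2*(71 - 4080)/(-34) = 15337 + 2*(-1/34)*(-4009) = 15337 + 4009/17 = 264738/17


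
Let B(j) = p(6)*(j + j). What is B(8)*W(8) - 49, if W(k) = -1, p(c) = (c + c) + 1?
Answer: -257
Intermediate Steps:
p(c) = 1 + 2*c (p(c) = 2*c + 1 = 1 + 2*c)
B(j) = 26*j (B(j) = (1 + 2*6)*(j + j) = (1 + 12)*(2*j) = 13*(2*j) = 26*j)
B(8)*W(8) - 49 = (26*8)*(-1) - 49 = 208*(-1) - 49 = -208 - 49 = -257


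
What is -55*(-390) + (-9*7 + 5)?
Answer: 21392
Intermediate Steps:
-55*(-390) + (-9*7 + 5) = 21450 + (-63 + 5) = 21450 - 58 = 21392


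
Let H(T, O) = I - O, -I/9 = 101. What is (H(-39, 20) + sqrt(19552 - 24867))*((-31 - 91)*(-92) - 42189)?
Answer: 28766485 - 30965*I*sqrt(5315) ≈ 2.8766e+7 - 2.2575e+6*I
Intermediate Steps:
I = -909 (I = -9*101 = -909)
H(T, O) = -909 - O
(H(-39, 20) + sqrt(19552 - 24867))*((-31 - 91)*(-92) - 42189) = ((-909 - 1*20) + sqrt(19552 - 24867))*((-31 - 91)*(-92) - 42189) = ((-909 - 20) + sqrt(-5315))*(-122*(-92) - 42189) = (-929 + I*sqrt(5315))*(11224 - 42189) = (-929 + I*sqrt(5315))*(-30965) = 28766485 - 30965*I*sqrt(5315)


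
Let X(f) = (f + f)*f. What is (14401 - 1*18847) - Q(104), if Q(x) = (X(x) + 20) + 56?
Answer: -26154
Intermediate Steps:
X(f) = 2*f² (X(f) = (2*f)*f = 2*f²)
Q(x) = 76 + 2*x² (Q(x) = (2*x² + 20) + 56 = (20 + 2*x²) + 56 = 76 + 2*x²)
(14401 - 1*18847) - Q(104) = (14401 - 1*18847) - (76 + 2*104²) = (14401 - 18847) - (76 + 2*10816) = -4446 - (76 + 21632) = -4446 - 1*21708 = -4446 - 21708 = -26154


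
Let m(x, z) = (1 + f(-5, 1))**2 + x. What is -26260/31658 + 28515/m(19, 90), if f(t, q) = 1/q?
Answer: 451061945/364067 ≈ 1239.0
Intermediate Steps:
m(x, z) = 4 + x (m(x, z) = (1 + 1/1)**2 + x = (1 + 1)**2 + x = 2**2 + x = 4 + x)
-26260/31658 + 28515/m(19, 90) = -26260/31658 + 28515/(4 + 19) = -26260*1/31658 + 28515/23 = -13130/15829 + 28515*(1/23) = -13130/15829 + 28515/23 = 451061945/364067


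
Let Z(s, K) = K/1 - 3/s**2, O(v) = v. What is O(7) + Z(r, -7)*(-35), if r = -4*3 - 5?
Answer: 72933/289 ≈ 252.36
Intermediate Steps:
r = -17 (r = -12 - 5 = -17)
Z(s, K) = K - 3/s**2 (Z(s, K) = K*1 - 3/s**2 = K - 3/s**2)
O(7) + Z(r, -7)*(-35) = 7 + (-7 - 3/(-17)**2)*(-35) = 7 + (-7 - 3*1/289)*(-35) = 7 + (-7 - 3/289)*(-35) = 7 - 2026/289*(-35) = 7 + 70910/289 = 72933/289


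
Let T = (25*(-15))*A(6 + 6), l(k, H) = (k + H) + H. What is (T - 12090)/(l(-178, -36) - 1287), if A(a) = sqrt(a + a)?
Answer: 12090/1537 + 750*sqrt(6)/1537 ≈ 9.0612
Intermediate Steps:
A(a) = sqrt(2)*sqrt(a) (A(a) = sqrt(2*a) = sqrt(2)*sqrt(a))
l(k, H) = k + 2*H (l(k, H) = (H + k) + H = k + 2*H)
T = -750*sqrt(6) (T = (25*(-15))*(sqrt(2)*sqrt(6 + 6)) = -375*sqrt(2)*sqrt(12) = -375*sqrt(2)*2*sqrt(3) = -750*sqrt(6) ≈ -1837.1)
(T - 12090)/(l(-178, -36) - 1287) = (-750*sqrt(6) - 12090)/((-178 + 2*(-36)) - 1287) = (-12090 - 750*sqrt(6))/((-178 - 72) - 1287) = (-12090 - 750*sqrt(6))/(-250 - 1287) = (-12090 - 750*sqrt(6))/(-1537) = (-12090 - 750*sqrt(6))*(-1/1537) = 12090/1537 + 750*sqrt(6)/1537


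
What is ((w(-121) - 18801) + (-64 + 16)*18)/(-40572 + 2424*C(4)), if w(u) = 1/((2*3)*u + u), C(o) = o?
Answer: 4164064/6537993 ≈ 0.63690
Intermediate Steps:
w(u) = 1/(7*u) (w(u) = 1/(6*u + u) = 1/(7*u))
((w(-121) - 18801) + (-64 + 16)*18)/(-40572 + 2424*C(4)) = (((⅐)/(-121) - 18801) + (-64 + 16)*18)/(-40572 + 2424*4) = (((⅐)*(-1/121) - 18801) - 48*18)/(-40572 + 9696) = ((-1/847 - 18801) - 864)/(-30876) = (-15924448/847 - 864)*(-1/30876) = -16656256/847*(-1/30876) = 4164064/6537993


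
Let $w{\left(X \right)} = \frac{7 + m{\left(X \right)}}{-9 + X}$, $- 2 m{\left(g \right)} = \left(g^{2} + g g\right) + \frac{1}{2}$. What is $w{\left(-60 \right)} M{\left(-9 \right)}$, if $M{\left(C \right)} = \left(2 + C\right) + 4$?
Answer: $- \frac{14373}{92} \approx -156.23$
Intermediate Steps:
$m{\left(g \right)} = - \frac{1}{4} - g^{2}$ ($m{\left(g \right)} = - \frac{\left(g^{2} + g g\right) + \frac{1}{2}}{2} = - \frac{\left(g^{2} + g^{2}\right) + \frac{1}{2}}{2} = - \frac{2 g^{2} + \frac{1}{2}}{2} = - \frac{\frac{1}{2} + 2 g^{2}}{2} = - \frac{1}{4} - g^{2}$)
$M{\left(C \right)} = 6 + C$
$w{\left(X \right)} = \frac{\frac{27}{4} - X^{2}}{-9 + X}$ ($w{\left(X \right)} = \frac{7 - \left(\frac{1}{4} + X^{2}\right)}{-9 + X} = \frac{\frac{27}{4} - X^{2}}{-9 + X}$)
$w{\left(-60 \right)} M{\left(-9 \right)} = \frac{\frac{27}{4} - \left(-60\right)^{2}}{-9 - 60} \left(6 - 9\right) = \frac{\frac{27}{4} - 3600}{-69} \left(-3\right) = - \frac{\frac{27}{4} - 3600}{69} \left(-3\right) = \left(- \frac{1}{69}\right) \left(- \frac{14373}{4}\right) \left(-3\right) = \frac{4791}{92} \left(-3\right) = - \frac{14373}{92}$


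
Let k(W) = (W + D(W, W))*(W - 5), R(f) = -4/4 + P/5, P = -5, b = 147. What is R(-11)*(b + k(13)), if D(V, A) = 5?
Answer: -582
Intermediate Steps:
R(f) = -2 (R(f) = -4/4 - 5/5 = -4*¼ - 5*⅕ = -1 - 1 = -2)
k(W) = (-5 + W)*(5 + W) (k(W) = (W + 5)*(W - 5) = (5 + W)*(-5 + W) = (-5 + W)*(5 + W))
R(-11)*(b + k(13)) = -2*(147 + (-25 + 13²)) = -2*(147 + (-25 + 169)) = -2*(147 + 144) = -2*291 = -582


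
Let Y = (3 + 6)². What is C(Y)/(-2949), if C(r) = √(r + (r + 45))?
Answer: -√23/983 ≈ -0.0048788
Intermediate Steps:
Y = 81 (Y = 9² = 81)
C(r) = √(45 + 2*r) (C(r) = √(r + (45 + r)) = √(45 + 2*r))
C(Y)/(-2949) = √(45 + 2*81)/(-2949) = √(45 + 162)*(-1/2949) = √207*(-1/2949) = (3*√23)*(-1/2949) = -√23/983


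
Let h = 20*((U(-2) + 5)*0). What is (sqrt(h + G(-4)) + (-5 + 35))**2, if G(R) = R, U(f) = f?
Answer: 896 + 120*I ≈ 896.0 + 120.0*I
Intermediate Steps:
h = 0 (h = 20*((-2 + 5)*0) = 20*(3*0) = 20*0 = 0)
(sqrt(h + G(-4)) + (-5 + 35))**2 = (sqrt(0 - 4) + (-5 + 35))**2 = (sqrt(-4) + 30)**2 = (2*I + 30)**2 = (30 + 2*I)**2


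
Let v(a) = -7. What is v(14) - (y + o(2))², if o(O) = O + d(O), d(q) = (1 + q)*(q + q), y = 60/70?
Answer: -11159/49 ≈ -227.73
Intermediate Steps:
y = 6/7 (y = 60*(1/70) = 6/7 ≈ 0.85714)
d(q) = 2*q*(1 + q) (d(q) = (1 + q)*(2*q) = 2*q*(1 + q))
o(O) = O + 2*O*(1 + O)
v(14) - (y + o(2))² = -7 - (6/7 + 2*(3 + 2*2))² = -7 - (6/7 + 2*(3 + 4))² = -7 - (6/7 + 2*7)² = -7 - (6/7 + 14)² = -7 - (104/7)² = -7 - 1*10816/49 = -7 - 10816/49 = -11159/49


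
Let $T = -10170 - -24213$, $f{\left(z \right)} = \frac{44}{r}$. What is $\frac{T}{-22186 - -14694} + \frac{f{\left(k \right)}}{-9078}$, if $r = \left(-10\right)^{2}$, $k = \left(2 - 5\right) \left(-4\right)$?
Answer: $- \frac{1593570631}{850154700} \approx -1.8744$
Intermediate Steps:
$k = 12$ ($k = \left(-3\right) \left(-4\right) = 12$)
$r = 100$
$f{\left(z \right)} = \frac{11}{25}$ ($f{\left(z \right)} = \frac{44}{100} = 44 \cdot \frac{1}{100} = \frac{11}{25}$)
$T = 14043$ ($T = -10170 + 24213 = 14043$)
$\frac{T}{-22186 - -14694} + \frac{f{\left(k \right)}}{-9078} = \frac{14043}{-22186 - -14694} + \frac{11}{25 \left(-9078\right)} = \frac{14043}{-22186 + 14694} + \frac{11}{25} \left(- \frac{1}{9078}\right) = \frac{14043}{-7492} - \frac{11}{226950} = 14043 \left(- \frac{1}{7492}\right) - \frac{11}{226950} = - \frac{14043}{7492} - \frac{11}{226950} = - \frac{1593570631}{850154700}$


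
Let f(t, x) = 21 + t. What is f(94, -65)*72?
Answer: 8280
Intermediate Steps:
f(94, -65)*72 = (21 + 94)*72 = 115*72 = 8280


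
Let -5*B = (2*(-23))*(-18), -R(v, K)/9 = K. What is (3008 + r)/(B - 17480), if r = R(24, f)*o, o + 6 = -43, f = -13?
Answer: 13625/88228 ≈ 0.15443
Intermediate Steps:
R(v, K) = -9*K
o = -49 (o = -6 - 43 = -49)
B = -828/5 (B = -2*(-23)*(-18)/5 = -(-46)*(-18)/5 = -⅕*828 = -828/5 ≈ -165.60)
r = -5733 (r = -9*(-13)*(-49) = 117*(-49) = -5733)
(3008 + r)/(B - 17480) = (3008 - 5733)/(-828/5 - 17480) = -2725/(-88228/5) = -2725*(-5/88228) = 13625/88228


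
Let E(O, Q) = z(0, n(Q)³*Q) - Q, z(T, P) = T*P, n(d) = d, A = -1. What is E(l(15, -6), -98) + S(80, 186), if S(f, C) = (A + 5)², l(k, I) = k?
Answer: 114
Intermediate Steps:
z(T, P) = P*T
S(f, C) = 16 (S(f, C) = (-1 + 5)² = 4² = 16)
E(O, Q) = -Q (E(O, Q) = (Q³*Q)*0 - Q = Q⁴*0 - Q = 0 - Q = -Q)
E(l(15, -6), -98) + S(80, 186) = -1*(-98) + 16 = 98 + 16 = 114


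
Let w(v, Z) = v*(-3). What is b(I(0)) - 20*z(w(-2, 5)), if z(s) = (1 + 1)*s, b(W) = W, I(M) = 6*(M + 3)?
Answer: -222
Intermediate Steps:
w(v, Z) = -3*v
I(M) = 18 + 6*M (I(M) = 6*(3 + M) = 18 + 6*M)
z(s) = 2*s
b(I(0)) - 20*z(w(-2, 5)) = (18 + 6*0) - 40*(-3*(-2)) = (18 + 0) - 40*6 = 18 - 20*12 = 18 - 240 = -222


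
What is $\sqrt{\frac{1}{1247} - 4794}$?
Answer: $\frac{i \sqrt{7454711899}}{1247} \approx 69.239 i$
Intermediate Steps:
$\sqrt{\frac{1}{1247} - 4794} = \sqrt{- \frac{5978117}{1247}} = \frac{i \sqrt{7454711899}}{1247}$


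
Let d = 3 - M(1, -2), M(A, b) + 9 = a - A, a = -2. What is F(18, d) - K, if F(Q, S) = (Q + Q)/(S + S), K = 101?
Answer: -499/5 ≈ -99.800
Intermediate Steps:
M(A, b) = -11 - A (M(A, b) = -9 + (-2 - A) = -11 - A)
d = 15 (d = 3 - (-11 - 1*1) = 3 - (-11 - 1) = 3 - 1*(-12) = 3 + 12 = 15)
F(Q, S) = Q/S (F(Q, S) = (2*Q)/((2*S)) = (2*Q)*(1/(2*S)) = Q/S)
F(18, d) - K = 18/15 - 1*101 = 18*(1/15) - 101 = 6/5 - 101 = -499/5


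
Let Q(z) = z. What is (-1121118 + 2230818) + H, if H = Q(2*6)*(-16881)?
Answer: 907128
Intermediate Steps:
H = -202572 (H = (2*6)*(-16881) = 12*(-16881) = -202572)
(-1121118 + 2230818) + H = (-1121118 + 2230818) - 202572 = 1109700 - 202572 = 907128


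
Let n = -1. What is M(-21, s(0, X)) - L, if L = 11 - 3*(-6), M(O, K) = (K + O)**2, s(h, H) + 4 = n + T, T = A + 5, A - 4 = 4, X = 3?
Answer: 140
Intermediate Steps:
A = 8 (A = 4 + 4 = 8)
T = 13 (T = 8 + 5 = 13)
s(h, H) = 8 (s(h, H) = -4 + (-1 + 13) = -4 + 12 = 8)
L = 29 (L = 11 + 18 = 29)
M(-21, s(0, X)) - L = (8 - 21)**2 - 1*29 = (-13)**2 - 29 = 169 - 29 = 140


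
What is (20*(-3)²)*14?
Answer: 2520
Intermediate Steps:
(20*(-3)²)*14 = (20*9)*14 = 180*14 = 2520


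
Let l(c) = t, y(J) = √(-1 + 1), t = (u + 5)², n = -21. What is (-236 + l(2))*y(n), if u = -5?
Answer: 0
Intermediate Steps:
t = 0 (t = (-5 + 5)² = 0² = 0)
y(J) = 0 (y(J) = √0 = 0)
l(c) = 0
(-236 + l(2))*y(n) = (-236 + 0)*0 = -236*0 = 0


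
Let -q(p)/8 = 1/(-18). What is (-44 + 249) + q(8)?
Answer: 1849/9 ≈ 205.44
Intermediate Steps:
q(p) = 4/9 (q(p) = -8/(-18) = -8*(-1)/18 = -8*(-1/18) = 4/9)
(-44 + 249) + q(8) = (-44 + 249) + 4/9 = 205 + 4/9 = 1849/9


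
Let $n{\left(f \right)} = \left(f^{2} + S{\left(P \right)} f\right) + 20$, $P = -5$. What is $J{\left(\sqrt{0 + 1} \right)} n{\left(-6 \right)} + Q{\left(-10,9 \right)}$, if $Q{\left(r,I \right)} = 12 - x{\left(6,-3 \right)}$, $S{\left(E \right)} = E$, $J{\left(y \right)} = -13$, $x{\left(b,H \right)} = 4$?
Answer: $-1110$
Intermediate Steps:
$Q{\left(r,I \right)} = 8$ ($Q{\left(r,I \right)} = 12 - 4 = 8$)
$n{\left(f \right)} = 20 + f^{2} - 5 f$ ($n{\left(f \right)} = \left(f^{2} - 5 f\right) + 20 = 20 + f^{2} - 5 f$)
$J{\left(\sqrt{0 + 1} \right)} n{\left(-6 \right)} + Q{\left(-10,9 \right)} = - 13 \left(20 + \left(-6\right)^{2} - -30\right) + 8 = - 13 \left(20 + 36 + 30\right) + 8 = \left(-13\right) 86 + 8 = -1118 + 8 = -1110$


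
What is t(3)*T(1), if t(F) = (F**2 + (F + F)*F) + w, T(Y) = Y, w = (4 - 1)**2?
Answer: 36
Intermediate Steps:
w = 9 (w = 3**2 = 9)
t(F) = 9 + 3*F**2 (t(F) = (F**2 + (F + F)*F) + 9 = (F**2 + (2*F)*F) + 9 = (F**2 + 2*F**2) + 9 = 3*F**2 + 9 = 9 + 3*F**2)
t(3)*T(1) = (9 + 3*3**2)*1 = (9 + 3*9)*1 = (9 + 27)*1 = 36*1 = 36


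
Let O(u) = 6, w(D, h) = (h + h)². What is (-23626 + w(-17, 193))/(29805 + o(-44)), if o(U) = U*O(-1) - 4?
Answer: 125370/29537 ≈ 4.2445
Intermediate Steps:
w(D, h) = 4*h² (w(D, h) = (2*h)² = 4*h²)
o(U) = -4 + 6*U (o(U) = U*6 - 4 = 6*U - 4 = -4 + 6*U)
(-23626 + w(-17, 193))/(29805 + o(-44)) = (-23626 + 4*193²)/(29805 + (-4 + 6*(-44))) = (-23626 + 4*37249)/(29805 + (-4 - 264)) = (-23626 + 148996)/(29805 - 268) = 125370/29537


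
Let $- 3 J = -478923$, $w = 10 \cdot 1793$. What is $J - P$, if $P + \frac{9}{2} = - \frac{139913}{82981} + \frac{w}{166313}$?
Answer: $\frac{4406520879254301}{27601638106} \approx 1.5965 \cdot 10^{5}$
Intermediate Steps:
$w = 17930$
$P = - \frac{167770374355}{27601638106}$ ($P = - \frac{9}{2} + \left(- \frac{139913}{82981} + \frac{17930}{166313}\right) = - \frac{9}{2} - \frac{21781501439}{13800819053} = - \frac{167770374355}{27601638106} \approx -6.0783$)
$J = 159641$ ($J = \left(- \frac{1}{3}\right) \left(-478923\right) = 159641$)
$J - P = 159641 - - \frac{167770374355}{27601638106} = 159641 + \frac{167770374355}{27601638106} = \frac{4406520879254301}{27601638106}$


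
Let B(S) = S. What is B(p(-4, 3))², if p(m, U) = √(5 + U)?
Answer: 8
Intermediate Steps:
B(p(-4, 3))² = (√(5 + 3))² = (√8)² = (2*√2)² = 8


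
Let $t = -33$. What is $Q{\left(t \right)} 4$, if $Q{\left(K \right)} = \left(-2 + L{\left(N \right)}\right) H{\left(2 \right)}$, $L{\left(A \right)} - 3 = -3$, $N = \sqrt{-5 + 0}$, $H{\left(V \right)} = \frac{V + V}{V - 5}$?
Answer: $\frac{32}{3} \approx 10.667$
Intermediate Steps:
$H{\left(V \right)} = \frac{2 V}{-5 + V}$
$N = i \sqrt{5}$ ($N = \sqrt{-5} = i \sqrt{5} \approx 2.2361 i$)
$L{\left(A \right)} = 0$ ($L{\left(A \right)} = 3 - 3 = 0$)
$Q{\left(K \right)} = \frac{8}{3}$ ($Q{\left(K \right)} = \left(-2 + 0\right) 2 \cdot 2 \frac{1}{-5 + 2} = - 2 \cdot 2 \cdot 2 \frac{1}{-3} = - 2 \cdot 2 \cdot 2 \left(- \frac{1}{3}\right) = \left(-2\right) \left(- \frac{4}{3}\right) = \frac{8}{3}$)
$Q{\left(t \right)} 4 = \frac{8}{3} \cdot 4 = \frac{32}{3}$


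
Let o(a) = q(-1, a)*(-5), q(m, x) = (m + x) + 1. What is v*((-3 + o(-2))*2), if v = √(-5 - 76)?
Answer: 126*I ≈ 126.0*I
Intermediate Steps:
q(m, x) = 1 + m + x
o(a) = -5*a (o(a) = (1 - 1 + a)*(-5) = a*(-5) = -5*a)
v = 9*I (v = √(-81) = 9*I ≈ 9.0*I)
v*((-3 + o(-2))*2) = (9*I)*((-3 - 5*(-2))*2) = (9*I)*((-3 + 10)*2) = (9*I)*(7*2) = (9*I)*14 = 126*I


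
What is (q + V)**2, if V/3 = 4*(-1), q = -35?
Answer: 2209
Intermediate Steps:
V = -12 (V = 3*(4*(-1)) = 3*(-4) = -12)
(q + V)**2 = (-35 - 12)**2 = (-47)**2 = 2209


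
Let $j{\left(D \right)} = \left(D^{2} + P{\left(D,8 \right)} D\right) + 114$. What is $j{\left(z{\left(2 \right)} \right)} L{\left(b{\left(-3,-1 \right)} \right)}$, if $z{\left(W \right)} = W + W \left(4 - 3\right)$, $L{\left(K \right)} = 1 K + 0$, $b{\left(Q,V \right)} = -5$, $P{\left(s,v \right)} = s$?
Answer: $-730$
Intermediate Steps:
$L{\left(K \right)} = K$ ($L{\left(K \right)} = K + 0 = K$)
$z{\left(W \right)} = 2 W$ ($z{\left(W \right)} = W + W 1 = W + W = 2 W$)
$j{\left(D \right)} = 114 + 2 D^{2}$ ($j{\left(D \right)} = \left(D^{2} + D D\right) + 114 = \left(D^{2} + D^{2}\right) + 114 = 2 D^{2} + 114 = 114 + 2 D^{2}$)
$j{\left(z{\left(2 \right)} \right)} L{\left(b{\left(-3,-1 \right)} \right)} = \left(114 + 2 \left(2 \cdot 2\right)^{2}\right) \left(-5\right) = \left(114 + 2 \cdot 4^{2}\right) \left(-5\right) = \left(114 + 2 \cdot 16\right) \left(-5\right) = \left(114 + 32\right) \left(-5\right) = 146 \left(-5\right) = -730$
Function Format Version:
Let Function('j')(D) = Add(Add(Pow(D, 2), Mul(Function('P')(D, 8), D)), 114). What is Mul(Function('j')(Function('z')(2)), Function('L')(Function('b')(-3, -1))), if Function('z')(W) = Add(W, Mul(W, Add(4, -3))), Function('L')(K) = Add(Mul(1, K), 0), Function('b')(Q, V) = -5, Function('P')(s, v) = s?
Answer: -730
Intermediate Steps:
Function('L')(K) = K (Function('L')(K) = Add(K, 0) = K)
Function('z')(W) = Mul(2, W) (Function('z')(W) = Add(W, Mul(W, 1)) = Add(W, W) = Mul(2, W))
Function('j')(D) = Add(114, Mul(2, Pow(D, 2))) (Function('j')(D) = Add(Add(Pow(D, 2), Mul(D, D)), 114) = Add(Add(Pow(D, 2), Pow(D, 2)), 114) = Add(Mul(2, Pow(D, 2)), 114) = Add(114, Mul(2, Pow(D, 2))))
Mul(Function('j')(Function('z')(2)), Function('L')(Function('b')(-3, -1))) = Mul(Add(114, Mul(2, Pow(Mul(2, 2), 2))), -5) = Mul(Add(114, Mul(2, Pow(4, 2))), -5) = Mul(Add(114, Mul(2, 16)), -5) = Mul(Add(114, 32), -5) = Mul(146, -5) = -730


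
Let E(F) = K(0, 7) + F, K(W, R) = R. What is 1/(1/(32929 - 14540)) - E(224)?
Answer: 18158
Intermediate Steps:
E(F) = 7 + F
1/(1/(32929 - 14540)) - E(224) = 1/(1/(32929 - 14540)) - (7 + 224) = 1/(1/18389) - 1*231 = 1/(1/18389) - 231 = 18389 - 231 = 18158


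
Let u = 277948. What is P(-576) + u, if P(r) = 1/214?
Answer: 59480873/214 ≈ 2.7795e+5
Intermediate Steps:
P(r) = 1/214
P(-576) + u = 1/214 + 277948 = 59480873/214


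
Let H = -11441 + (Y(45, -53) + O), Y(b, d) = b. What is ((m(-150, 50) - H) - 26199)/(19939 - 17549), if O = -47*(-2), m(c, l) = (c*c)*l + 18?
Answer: 1110121/2390 ≈ 464.49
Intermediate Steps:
m(c, l) = 18 + l*c² (m(c, l) = c²*l + 18 = l*c² + 18 = 18 + l*c²)
O = 94
H = -11302 (H = -11441 + (45 + 94) = -11441 + 139 = -11302)
((m(-150, 50) - H) - 26199)/(19939 - 17549) = (((18 + 50*(-150)²) - 1*(-11302)) - 26199)/(19939 - 17549) = (((18 + 50*22500) + 11302) - 26199)/2390 = (((18 + 1125000) + 11302) - 26199)*(1/2390) = ((1125018 + 11302) - 26199)*(1/2390) = (1136320 - 26199)*(1/2390) = 1110121*(1/2390) = 1110121/2390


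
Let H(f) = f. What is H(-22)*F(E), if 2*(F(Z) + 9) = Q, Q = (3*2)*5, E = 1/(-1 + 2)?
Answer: -132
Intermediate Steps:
E = 1 (E = 1/1 = 1)
Q = 30 (Q = 6*5 = 30)
F(Z) = 6 (F(Z) = -9 + (½)*30 = -9 + 15 = 6)
H(-22)*F(E) = -22*6 = -132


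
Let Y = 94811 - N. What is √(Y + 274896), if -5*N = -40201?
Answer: 3*√1004630/5 ≈ 601.39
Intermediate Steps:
N = 40201/5 (N = -⅕*(-40201) = 40201/5 ≈ 8040.2)
Y = 433854/5 (Y = 94811 - 1*40201/5 = 94811 - 40201/5 = 433854/5 ≈ 86771.)
√(Y + 274896) = √(433854/5 + 274896) = √(1808334/5) = 3*√1004630/5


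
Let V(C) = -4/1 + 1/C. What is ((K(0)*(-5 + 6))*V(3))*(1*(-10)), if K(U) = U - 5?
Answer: -550/3 ≈ -183.33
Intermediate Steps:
K(U) = -5 + U
V(C) = -4 + 1/C (V(C) = -4*1 + 1/C = -4 + 1/C)
((K(0)*(-5 + 6))*V(3))*(1*(-10)) = (((-5 + 0)*(-5 + 6))*(-4 + 1/3))*(1*(-10)) = ((-5*1)*(-4 + ⅓))*(-10) = -5*(-11/3)*(-10) = (55/3)*(-10) = -550/3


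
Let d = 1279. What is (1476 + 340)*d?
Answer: 2322664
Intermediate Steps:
(1476 + 340)*d = (1476 + 340)*1279 = 1816*1279 = 2322664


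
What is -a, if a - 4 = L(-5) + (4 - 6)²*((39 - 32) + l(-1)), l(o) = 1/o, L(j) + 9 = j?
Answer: -14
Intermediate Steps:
L(j) = -9 + j
a = 14 (a = 4 + ((-9 - 5) + (4 - 6)²*((39 - 32) + 1/(-1))) = 4 + (-14 + (-2)²*(7 - 1)) = 4 + (-14 + 4*6) = 4 + (-14 + 24) = 4 + 10 = 14)
-a = -1*14 = -14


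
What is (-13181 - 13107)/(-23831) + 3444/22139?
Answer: 664063996/527594509 ≈ 1.2587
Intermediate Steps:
(-13181 - 13107)/(-23831) + 3444/22139 = -26288*(-1/23831) + 3444*(1/22139) = 26288/23831 + 3444/22139 = 664063996/527594509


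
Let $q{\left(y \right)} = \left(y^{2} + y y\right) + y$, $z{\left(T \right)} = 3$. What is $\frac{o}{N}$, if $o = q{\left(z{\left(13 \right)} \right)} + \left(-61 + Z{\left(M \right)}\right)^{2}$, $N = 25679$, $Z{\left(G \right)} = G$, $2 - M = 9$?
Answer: $\frac{4645}{25679} \approx 0.18089$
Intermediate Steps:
$M = -7$ ($M = 2 - 9 = -7$)
$q{\left(y \right)} = y + 2 y^{2}$ ($q{\left(y \right)} = \left(y^{2} + y^{2}\right) + y = 2 y^{2} + y = y + 2 y^{2}$)
$o = 4645$ ($o = 3 \left(1 + 2 \cdot 3\right) + \left(-61 - 7\right)^{2} = 3 \left(1 + 6\right) + \left(-68\right)^{2} = 3 \cdot 7 + 4624 = 21 + 4624 = 4645$)
$\frac{o}{N} = \frac{4645}{25679}$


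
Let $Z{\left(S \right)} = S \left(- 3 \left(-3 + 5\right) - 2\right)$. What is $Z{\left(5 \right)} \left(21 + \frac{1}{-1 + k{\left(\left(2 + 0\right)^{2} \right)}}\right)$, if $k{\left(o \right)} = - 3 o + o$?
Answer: $- \frac{7520}{9} \approx -835.56$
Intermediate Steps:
$k{\left(o \right)} = - 2 o$
$Z{\left(S \right)} = - 8 S$ ($Z{\left(S \right)} = S \left(\left(-3\right) 2 - 2\right) = S \left(-6 - 2\right) = S \left(-8\right) = - 8 S$)
$Z{\left(5 \right)} \left(21 + \frac{1}{-1 + k{\left(\left(2 + 0\right)^{2} \right)}}\right) = \left(-8\right) 5 \left(21 + \frac{1}{-1 - 2 \left(2 + 0\right)^{2}}\right) = - 40 \left(21 + \frac{1}{-1 - 2 \cdot 2^{2}}\right) = - 40 \left(21 + \frac{1}{-1 - 8}\right) = - 40 \left(21 + \frac{1}{-9}\right) = - 40 \left(21 - \frac{1}{9}\right) = \left(-40\right) \frac{188}{9} = - \frac{7520}{9}$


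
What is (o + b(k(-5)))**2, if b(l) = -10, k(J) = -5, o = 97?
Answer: 7569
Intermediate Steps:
(o + b(k(-5)))**2 = (97 - 10)**2 = 87**2 = 7569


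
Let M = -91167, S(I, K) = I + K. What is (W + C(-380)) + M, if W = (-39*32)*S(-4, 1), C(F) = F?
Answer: -87803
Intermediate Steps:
W = 3744 (W = (-39*32)*(-4 + 1) = -1248*(-3) = 3744)
(W + C(-380)) + M = (3744 - 380) - 91167 = 3364 - 91167 = -87803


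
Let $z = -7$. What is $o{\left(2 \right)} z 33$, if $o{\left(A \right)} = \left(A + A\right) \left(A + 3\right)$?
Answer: $-4620$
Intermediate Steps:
$o{\left(A \right)} = 2 A \left(3 + A\right)$
$o{\left(2 \right)} z 33 = 2 \cdot 2 \left(3 + 2\right) \left(-7\right) 33 = 2 \cdot 2 \cdot 5 \left(-7\right) 33 = 20 \left(-7\right) 33 = \left(-140\right) 33 = -4620$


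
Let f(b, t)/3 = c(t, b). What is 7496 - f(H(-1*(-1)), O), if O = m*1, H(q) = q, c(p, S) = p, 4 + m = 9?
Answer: 7481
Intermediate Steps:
m = 5 (m = -4 + 9 = 5)
O = 5 (O = 5*1 = 5)
f(b, t) = 3*t
7496 - f(H(-1*(-1)), O) = 7496 - 3*5 = 7496 - 1*15 = 7496 - 15 = 7481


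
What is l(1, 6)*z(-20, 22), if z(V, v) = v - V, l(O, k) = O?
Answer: 42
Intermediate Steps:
l(1, 6)*z(-20, 22) = 1*(22 - 1*(-20)) = 1*(22 + 20) = 1*42 = 42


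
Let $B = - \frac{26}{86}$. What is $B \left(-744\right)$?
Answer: $\frac{9672}{43} \approx 224.93$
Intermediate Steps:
$B = - \frac{13}{43}$ ($B = \left(-26\right) \frac{1}{86} = - \frac{13}{43} \approx -0.30233$)
$B \left(-744\right) = \left(- \frac{13}{43}\right) \left(-744\right) = \frac{9672}{43}$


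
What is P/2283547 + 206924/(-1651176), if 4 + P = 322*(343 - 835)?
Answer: -10795782217/55449088254 ≈ -0.19470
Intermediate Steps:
P = -158428 (P = -4 + 322*(343 - 835) = -4 + 322*(-492) = -4 - 158424 = -158428)
P/2283547 + 206924/(-1651176) = -158428/2283547 + 206924/(-1651176) = -158428*1/2283547 + 206924*(-1/1651176) = -158428/2283547 - 3043/24282 = -10795782217/55449088254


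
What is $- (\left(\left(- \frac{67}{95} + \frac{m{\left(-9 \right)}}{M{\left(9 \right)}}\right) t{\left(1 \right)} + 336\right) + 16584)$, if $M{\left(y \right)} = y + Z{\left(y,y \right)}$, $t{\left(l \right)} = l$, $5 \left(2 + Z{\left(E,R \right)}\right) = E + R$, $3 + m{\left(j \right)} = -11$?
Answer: $- \frac{85181999}{5035} \approx -16918.0$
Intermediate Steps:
$m{\left(j \right)} = -14$ ($m{\left(j \right)} = -3 - 11 = -14$)
$Z{\left(E,R \right)} = -2 + \frac{E}{5} + \frac{R}{5}$ ($Z{\left(E,R \right)} = -2 + \frac{E + R}{5} = -2 + \left(\frac{E}{5} + \frac{R}{5}\right) = -2 + \frac{E}{5} + \frac{R}{5}$)
$M{\left(y \right)} = -2 + \frac{7 y}{5}$ ($M{\left(y \right)} = y + \left(-2 + \frac{y}{5} + \frac{y}{5}\right) = y + \left(-2 + \frac{2 y}{5}\right) = -2 + \frac{7 y}{5}$)
$- (\left(\left(- \frac{67}{95} + \frac{m{\left(-9 \right)}}{M{\left(9 \right)}}\right) t{\left(1 \right)} + 336\right) + 16584) = - (\left(\left(- \frac{67}{95} - \frac{14}{-2 + \frac{7}{5} \cdot 9}\right) 1 + 336\right) + 16584) = - (\left(\left(\left(-67\right) \frac{1}{95} - \frac{14}{-2 + \frac{63}{5}}\right) 1 + 336\right) + 16584) = - (\left(\left(- \frac{67}{95} - \frac{14}{\frac{53}{5}}\right) 1 + 336\right) + 16584) = - (\left(\left(- \frac{67}{95} - \frac{70}{53}\right) 1 + 336\right) + 16584) = - (\left(\left(- \frac{10201}{5035}\right) 1 + 336\right) + 16584) = - (\left(- \frac{10201}{5035} + 336\right) + 16584) = - (\frac{1681559}{5035} + 16584) = \left(-1\right) \frac{85181999}{5035} = - \frac{85181999}{5035}$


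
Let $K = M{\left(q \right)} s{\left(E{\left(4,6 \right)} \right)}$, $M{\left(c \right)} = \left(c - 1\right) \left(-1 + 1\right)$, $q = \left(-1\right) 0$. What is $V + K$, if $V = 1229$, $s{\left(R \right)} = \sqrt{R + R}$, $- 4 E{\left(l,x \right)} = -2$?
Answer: $1229$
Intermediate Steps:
$E{\left(l,x \right)} = \frac{1}{2}$ ($E{\left(l,x \right)} = \left(- \frac{1}{4}\right) \left(-2\right) = \frac{1}{2}$)
$s{\left(R \right)} = \sqrt{2} \sqrt{R}$ ($s{\left(R \right)} = \sqrt{2 R} = \sqrt{2} \sqrt{R}$)
$q = 0$
$M{\left(c \right)} = 0$ ($M{\left(c \right)} = \left(-1 + c\right) 0 = 0$)
$K = 0$ ($K = 0 \frac{\sqrt{2}}{\sqrt{2}} = 0 \sqrt{2} \frac{\sqrt{2}}{2} = 0 \cdot 1 = 0$)
$V + K = 1229 + 0 = 1229$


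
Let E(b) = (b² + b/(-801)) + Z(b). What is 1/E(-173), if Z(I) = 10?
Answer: 801/23981312 ≈ 3.3401e-5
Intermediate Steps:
E(b) = 10 + b² - b/801 (E(b) = (b² + b/(-801)) + 10 = (b² - b/801) + 10 = 10 + b² - b/801)
1/E(-173) = 1/(10 + (-173)² - 1/801*(-173)) = 1/(10 + 29929 + 173/801) = 1/(23981312/801) = 801/23981312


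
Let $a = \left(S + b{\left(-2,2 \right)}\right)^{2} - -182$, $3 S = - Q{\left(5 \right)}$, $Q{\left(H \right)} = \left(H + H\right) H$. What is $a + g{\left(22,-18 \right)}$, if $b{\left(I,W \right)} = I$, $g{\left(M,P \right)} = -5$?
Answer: $\frac{4729}{9} \approx 525.44$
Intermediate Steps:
$Q{\left(H \right)} = 2 H^{2}$ ($Q{\left(H \right)} = 2 H H = 2 H^{2}$)
$S = - \frac{50}{3}$ ($S = \frac{\left(-1\right) 2 \cdot 5^{2}}{3} = \frac{\left(-1\right) 2 \cdot 25}{3} = \frac{\left(-1\right) 50}{3} = \frac{1}{3} \left(-50\right) = - \frac{50}{3} \approx -16.667$)
$a = \frac{4774}{9}$ ($a = \left(- \frac{50}{3} - 2\right)^{2} - -182 = \left(- \frac{56}{3}\right)^{2} + 182 = \frac{3136}{9} + 182 = \frac{4774}{9} \approx 530.44$)
$a + g{\left(22,-18 \right)} = \frac{4774}{9} - 5 = \frac{4729}{9}$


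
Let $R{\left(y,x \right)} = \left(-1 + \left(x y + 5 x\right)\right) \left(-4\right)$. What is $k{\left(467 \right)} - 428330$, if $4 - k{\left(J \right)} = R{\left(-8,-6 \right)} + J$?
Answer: $-428725$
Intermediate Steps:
$R{\left(y,x \right)} = 4 - 20 x - 4 x y$ ($R{\left(y,x \right)} = \left(-1 + \left(5 x + x y\right)\right) \left(-4\right) = \left(-1 + 5 x + x y\right) \left(-4\right) = 4 - 20 x - 4 x y$)
$k{\left(J \right)} = 72 - J$ ($k{\left(J \right)} = 4 - \left(\left(4 - -120 - \left(-24\right) \left(-8\right)\right) + J\right) = 4 - \left(\left(4 + 120 - 192\right) + J\right) = 4 - \left(-68 + J\right) = 72 - J$)
$k{\left(467 \right)} - 428330 = \left(72 - 467\right) - 428330 = -395 - 428330 = -428725$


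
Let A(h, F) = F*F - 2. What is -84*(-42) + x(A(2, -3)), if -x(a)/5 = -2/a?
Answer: 24706/7 ≈ 3529.4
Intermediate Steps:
A(h, F) = -2 + F² (A(h, F) = F² - 2 = -2 + F²)
x(a) = 10/a (x(a) = -(-10)/a = 10/a)
-84*(-42) + x(A(2, -3)) = -84*(-42) + 10/(-2 + (-3)²) = 3528 + 10/(-2 + 9) = 3528 + 10/7 = 24706/7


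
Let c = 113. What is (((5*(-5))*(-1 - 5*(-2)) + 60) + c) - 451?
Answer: -503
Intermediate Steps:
(((5*(-5))*(-1 - 5*(-2)) + 60) + c) - 451 = (((5*(-5))*(-1 - 5*(-2)) + 60) + 113) - 451 = ((-25*(-1 + 10) + 60) + 113) - 451 = ((-25*9 + 60) + 113) - 451 = ((-225 + 60) + 113) - 451 = (-165 + 113) - 451 = -52 - 451 = -503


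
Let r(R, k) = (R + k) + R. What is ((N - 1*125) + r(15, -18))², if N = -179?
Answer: 85264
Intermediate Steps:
r(R, k) = k + 2*R
((N - 1*125) + r(15, -18))² = ((-179 - 1*125) + (-18 + 2*15))² = ((-179 - 125) + (-18 + 30))² = (-304 + 12)² = (-292)² = 85264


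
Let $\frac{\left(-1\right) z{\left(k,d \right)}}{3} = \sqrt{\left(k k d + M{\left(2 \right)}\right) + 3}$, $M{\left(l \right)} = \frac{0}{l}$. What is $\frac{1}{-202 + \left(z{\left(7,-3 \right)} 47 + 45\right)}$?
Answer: $- \frac{157}{2887513} + \frac{1692 i}{2887513} \approx -5.4372 \cdot 10^{-5} + 0.00058597 i$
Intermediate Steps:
$M{\left(l \right)} = 0$
$z{\left(k,d \right)} = - 3 \sqrt{3 + d k^{2}}$ ($z{\left(k,d \right)} = - 3 \sqrt{\left(k k d + 0\right) + 3} = - 3 \sqrt{\left(k^{2} d + 0\right) + 3} = - 3 \sqrt{\left(d k^{2} + 0\right) + 3} = - 3 \sqrt{d k^{2} + 3} = - 3 \sqrt{3 + d k^{2}}$)
$\frac{1}{-202 + \left(z{\left(7,-3 \right)} 47 + 45\right)} = \frac{1}{-202 + \left(- 3 \sqrt{3 - 3 \cdot 7^{2}} \cdot 47 + 45\right)} = \frac{1}{-202 + \left(- 3 \sqrt{3 - 147} \cdot 47 + 45\right)} = \frac{1}{-202 + \left(- 3 \sqrt{-144} \cdot 47 + 45\right)} = \frac{1}{-202 + \left(- 3 \cdot 12 i 47 + 45\right)} = \frac{1}{-202 + \left(- 36 i 47 + 45\right)} = \frac{1}{-202 + \left(- 1692 i + 45\right)} = \frac{1}{-202 + \left(45 - 1692 i\right)} = \frac{1}{-157 - 1692 i} = \frac{-157 + 1692 i}{2887513}$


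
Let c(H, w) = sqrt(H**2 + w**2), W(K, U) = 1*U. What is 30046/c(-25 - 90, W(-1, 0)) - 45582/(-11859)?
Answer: 120519148/454595 ≈ 265.11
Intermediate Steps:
W(K, U) = U
30046/c(-25 - 90, W(-1, 0)) - 45582/(-11859) = 30046/(sqrt((-25 - 90)**2 + 0**2)) - 45582/(-11859) = 30046/(sqrt((-115)**2 + 0)) - 45582*(-1/11859) = 30046/(sqrt(13225 + 0)) + 15194/3953 = 30046/(sqrt(13225)) + 15194/3953 = 30046/115 + 15194/3953 = 120519148/454595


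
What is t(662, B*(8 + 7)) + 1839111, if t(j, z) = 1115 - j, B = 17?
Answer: 1839564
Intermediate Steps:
t(662, B*(8 + 7)) + 1839111 = (1115 - 1*662) + 1839111 = (1115 - 662) + 1839111 = 453 + 1839111 = 1839564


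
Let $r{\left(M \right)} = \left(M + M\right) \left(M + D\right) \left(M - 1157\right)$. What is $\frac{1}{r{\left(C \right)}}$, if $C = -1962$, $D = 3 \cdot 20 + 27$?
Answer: $- \frac{1}{22948042500} \approx -4.3577 \cdot 10^{-11}$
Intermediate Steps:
$D = 87$ ($D = 60 + 27 = 87$)
$r{\left(M \right)} = 2 M \left(-1157 + M\right) \left(87 + M\right)$ ($r{\left(M \right)} = \left(M + M\right) \left(M + 87\right) \left(M - 1157\right) = 2 M \left(87 + M\right) \left(-1157 + M\right) = 2 M \left(-1157 + M\right) \left(87 + M\right)$)
$\frac{1}{r{\left(C \right)}} = \frac{1}{2 \left(-1962\right) \left(-100659 + \left(-1962\right)^{2} - -2099340\right)} = \frac{1}{2 \left(-1962\right) \left(-100659 + 3849444 + 2099340\right)} = \frac{1}{2 \left(-1962\right) 5848125} = \frac{1}{-22948042500} = - \frac{1}{22948042500}$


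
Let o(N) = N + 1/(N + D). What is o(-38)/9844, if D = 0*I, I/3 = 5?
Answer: -1445/374072 ≈ -0.0038629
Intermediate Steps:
I = 15 (I = 3*5 = 15)
D = 0 (D = 0*15 = 0)
o(N) = N + 1/N (o(N) = N + 1/(N + 0) = N + 1/N)
o(-38)/9844 = (-38 + 1/(-38))/9844 = (-38 - 1/38)*(1/9844) = -1445/38*1/9844 = -1445/374072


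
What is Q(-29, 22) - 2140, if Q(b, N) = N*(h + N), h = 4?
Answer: -1568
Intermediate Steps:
Q(b, N) = N*(4 + N)
Q(-29, 22) - 2140 = 22*(4 + 22) - 2140 = 22*26 - 2140 = 572 - 2140 = -1568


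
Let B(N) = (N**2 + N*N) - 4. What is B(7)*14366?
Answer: 1350404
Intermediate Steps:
B(N) = -4 + 2*N**2 (B(N) = (N**2 + N**2) - 4 = 2*N**2 - 4 = -4 + 2*N**2)
B(7)*14366 = (-4 + 2*7**2)*14366 = (-4 + 2*49)*14366 = (-4 + 98)*14366 = 94*14366 = 1350404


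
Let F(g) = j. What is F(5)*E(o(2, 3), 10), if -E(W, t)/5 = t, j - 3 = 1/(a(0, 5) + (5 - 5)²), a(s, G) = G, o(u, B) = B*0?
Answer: -160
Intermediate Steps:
o(u, B) = 0
j = 16/5 (j = 3 + 1/(5 + (5 - 5)²) = 3 + 1/(5 + 0²) = 3 + 1/(5 + 0) = 3 + 1/5 = 3 + ⅕ = 16/5 ≈ 3.2000)
F(g) = 16/5
E(W, t) = -5*t
F(5)*E(o(2, 3), 10) = 16*(-5*10)/5 = (16/5)*(-50) = -160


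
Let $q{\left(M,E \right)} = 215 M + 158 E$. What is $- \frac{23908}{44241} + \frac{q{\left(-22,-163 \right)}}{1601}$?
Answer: $- \frac{1386919352}{70829841} \approx -19.581$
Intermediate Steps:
$q{\left(M,E \right)} = 158 E + 215 M$
$- \frac{23908}{44241} + \frac{q{\left(-22,-163 \right)}}{1601} = - \frac{23908}{44241} + \frac{158 \left(-163\right) + 215 \left(-22\right)}{1601} = \left(-23908\right) \frac{1}{44241} + \left(-25754 - 4730\right) \frac{1}{1601} = - \frac{23908}{44241} - \frac{30484}{1601} = - \frac{1386919352}{70829841}$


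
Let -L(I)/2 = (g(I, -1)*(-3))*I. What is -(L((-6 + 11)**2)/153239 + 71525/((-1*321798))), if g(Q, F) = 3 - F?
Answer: 10767340675/49312003722 ≈ 0.21835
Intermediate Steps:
L(I) = 24*I (L(I) = -2*(3 - 1*(-1))*(-3)*I = -2*(3 + 1)*(-3)*I = -2*4*(-3)*I = -(-24)*I = 24*I)
-(L((-6 + 11)**2)/153239 + 71525/((-1*321798))) = -((24*(-6 + 11)**2)/153239 + 71525/((-1*321798))) = -((24*5**2)*(1/153239) + 71525/(-321798)) = -((24*25)*(1/153239) + 71525*(-1/321798)) = -(600*(1/153239) - 71525/321798) = -(600/153239 - 71525/321798) = -1*(-10767340675/49312003722) = 10767340675/49312003722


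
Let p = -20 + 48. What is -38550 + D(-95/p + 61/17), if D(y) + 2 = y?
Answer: -18350659/476 ≈ -38552.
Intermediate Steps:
p = 28
D(y) = -2 + y
-38550 + D(-95/p + 61/17) = -38550 + (-2 + (-95/28 + 61/17)) = -38550 + (-2 + 93/476) = -38550 - 859/476 = -18350659/476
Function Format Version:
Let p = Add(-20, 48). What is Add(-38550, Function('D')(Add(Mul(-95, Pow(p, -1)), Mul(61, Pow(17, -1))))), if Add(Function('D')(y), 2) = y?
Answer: Rational(-18350659, 476) ≈ -38552.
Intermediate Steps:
p = 28
Function('D')(y) = Add(-2, y)
Add(-38550, Function('D')(Add(Mul(-95, Pow(p, -1)), Mul(61, Pow(17, -1))))) = Add(-38550, Add(-2, Add(Mul(-95, Pow(28, -1)), Mul(61, Pow(17, -1))))) = Add(-38550, Add(-2, Add(Mul(-95, Rational(1, 28)), Mul(61, Rational(1, 17))))) = Add(-38550, Add(-2, Add(Rational(-95, 28), Rational(61, 17)))) = Add(-38550, Add(-2, Rational(93, 476))) = Add(-38550, Rational(-859, 476)) = Rational(-18350659, 476)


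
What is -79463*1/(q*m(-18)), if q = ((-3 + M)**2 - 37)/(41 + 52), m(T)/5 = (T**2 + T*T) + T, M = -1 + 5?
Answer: 2463353/37800 ≈ 65.168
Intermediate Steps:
M = 4
m(T) = 5*T + 10*T**2 (m(T) = 5*((T**2 + T*T) + T) = 5*((T**2 + T**2) + T) = 5*(2*T**2 + T) = 5*(T + 2*T**2) = 5*T + 10*T**2)
q = -12/31 (q = ((-3 + 4)**2 - 37)/(41 + 52) = (1**2 - 37)/93 = (1 - 37)*(1/93) = -36*1/93 = -12/31 ≈ -0.38710)
-79463*1/(q*m(-18)) = -79463*31/(1080*(1 + 2*(-18))) = -79463*31/(1080*(1 - 36)) = -79463/((-60*(-18)*(-35)/31)) = -79463/((-12/31*3150)) = -79463/(-37800/31) = -79463*(-31/37800) = 2463353/37800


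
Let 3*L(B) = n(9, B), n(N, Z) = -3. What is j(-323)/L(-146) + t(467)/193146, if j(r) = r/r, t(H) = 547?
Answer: -192599/193146 ≈ -0.99717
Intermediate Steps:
L(B) = -1 (L(B) = (⅓)*(-3) = -1)
j(r) = 1
j(-323)/L(-146) + t(467)/193146 = 1/(-1) + 547/193146 = 1*(-1) + 547*(1/193146) = -1 + 547/193146 = -192599/193146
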